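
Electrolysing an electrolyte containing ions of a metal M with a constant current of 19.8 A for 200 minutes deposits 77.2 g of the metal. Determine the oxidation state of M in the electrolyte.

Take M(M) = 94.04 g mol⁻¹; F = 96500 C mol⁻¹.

Q = I·t = 19.80 A × 12000 s = 237600 C, so n(e⁻) = 237600/96500 = 2.462 mol.
n(M) deposited = 77.2 / 94.04 = 0.8209 mol.
Electrons per atom = n(e⁻)/n(M) = 2.462 / 0.8209 = 3.00 ≈ 3, so the ion is M³⁺.

+3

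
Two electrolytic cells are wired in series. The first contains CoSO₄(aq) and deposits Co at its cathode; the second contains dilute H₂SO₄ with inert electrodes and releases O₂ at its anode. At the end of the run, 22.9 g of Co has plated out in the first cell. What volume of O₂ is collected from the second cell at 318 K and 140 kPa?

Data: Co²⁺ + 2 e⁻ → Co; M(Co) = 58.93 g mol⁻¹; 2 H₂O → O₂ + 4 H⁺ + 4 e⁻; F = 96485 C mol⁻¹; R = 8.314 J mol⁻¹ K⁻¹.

n(Co) = 22.9 / 58.93 = 0.3886 mol, so n(e⁻) = 2 × 0.3886 = 0.7772 mol.
The cells are in series, so the same 0.7772 mol of electrons passes through the second cell.
2 H₂O → O₂ + 4 H⁺ + 4 e⁻ — 4 mol e⁻ per mol O₂, so n(O₂) = 0.7772/4 = 0.1943 mol.
V = nRT/P = (0.1943 × 8.314 × 318) / (140 × 10³) = 0.00367 m³ = 3.67 L.

3.67 L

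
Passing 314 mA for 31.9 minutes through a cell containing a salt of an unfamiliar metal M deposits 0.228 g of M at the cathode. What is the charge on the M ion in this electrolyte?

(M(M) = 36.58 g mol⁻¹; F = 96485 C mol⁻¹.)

+1

Q = I·t = 0.3140 A × 1914.0 s = 601.0 C, so n(e⁻) = 601.0/96485 = 0.006229 mol.
n(M) deposited = 0.228 / 36.58 = 0.006233 mol.
Electrons per atom = n(e⁻)/n(M) = 0.006229 / 0.006233 = 0.999 ≈ 1, so the ion is M⁺.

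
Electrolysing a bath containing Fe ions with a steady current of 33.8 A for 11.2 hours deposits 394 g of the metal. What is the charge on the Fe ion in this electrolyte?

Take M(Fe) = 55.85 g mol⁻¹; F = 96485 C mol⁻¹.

+2

Q = I·t = 33.80 A × 40320 s = 1363000 C, so n(e⁻) = 1363000/96485 = 14.12 mol.
n(Fe) deposited = 394 / 55.85 = 7.055 mol.
Electrons per atom = n(e⁻)/n(Fe) = 14.12 / 7.055 = 2.00 ≈ 2, so the ion is Fe²⁺.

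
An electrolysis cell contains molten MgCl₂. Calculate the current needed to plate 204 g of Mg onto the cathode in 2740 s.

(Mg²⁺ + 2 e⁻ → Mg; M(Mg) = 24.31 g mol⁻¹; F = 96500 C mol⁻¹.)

n(Mg) = 204 / 24.31 = 8.392 mol.
n(e⁻) = 2 × 8.392 = 16.78 mol.
Q = n(e⁻)·F = 16.78 × 96500 = 1620000 C.
I = Q/t = 1620000 / 2740.0 s = 591 A.

591 A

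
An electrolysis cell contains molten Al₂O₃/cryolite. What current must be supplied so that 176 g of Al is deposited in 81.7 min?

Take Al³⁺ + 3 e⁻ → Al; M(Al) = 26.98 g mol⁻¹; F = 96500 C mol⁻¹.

385 A

n(Al) = 176 / 26.98 = 6.523 mol.
n(e⁻) = 3 × 6.523 = 19.57 mol.
Q = n(e⁻)·F = 19.57 × 96500 = 1889000 C.
I = Q/t = 1889000 / 4902.0 s = 385 A.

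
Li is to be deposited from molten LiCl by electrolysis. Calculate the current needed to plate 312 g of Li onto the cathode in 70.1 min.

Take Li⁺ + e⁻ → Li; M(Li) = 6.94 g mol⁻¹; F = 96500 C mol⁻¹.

n(Li) = 312 / 6.94 = 44.96 mol.
n(e⁻) = 1 × 44.96 = 44.96 mol.
Q = n(e⁻)·F = 44.96 × 96500 = 4338000 C.
I = Q/t = 4338000 / 4206.0 s = 1030 A.

1030 A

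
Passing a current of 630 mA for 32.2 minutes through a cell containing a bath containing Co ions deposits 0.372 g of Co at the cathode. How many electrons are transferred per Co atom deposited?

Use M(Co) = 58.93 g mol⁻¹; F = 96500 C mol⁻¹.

Q = I·t = 0.6300 A × 1932.0 s = 1217 C, so n(e⁻) = 1217/96500 = 0.01261 mol.
n(Co) deposited = 0.372 / 58.93 = 0.006313 mol.
Electrons per atom = n(e⁻)/n(Co) = 0.01261 / 0.006313 = 2.00 ≈ 2, so the ion is Co²⁺.

2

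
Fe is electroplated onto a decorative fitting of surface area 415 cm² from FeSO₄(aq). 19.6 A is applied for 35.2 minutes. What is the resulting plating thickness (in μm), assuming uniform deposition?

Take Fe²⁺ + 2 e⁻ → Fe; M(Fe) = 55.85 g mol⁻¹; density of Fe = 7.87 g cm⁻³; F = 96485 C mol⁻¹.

36.7 μm

Q = I·t = 19.60 × 2112.0 = 41400 C; n(e⁻) = 0.4290 mol.
n(Fe) = n(e⁻)/2 = 0.2145 mol, so m = 0.2145 × 55.85 = 11.98 g.
Volume = m/ρ = 11.98 / 7.87 = 1.522 cm³.
Thickness = V/A = 1.522 / 415 = 0.00367 cm = 36.7 μm.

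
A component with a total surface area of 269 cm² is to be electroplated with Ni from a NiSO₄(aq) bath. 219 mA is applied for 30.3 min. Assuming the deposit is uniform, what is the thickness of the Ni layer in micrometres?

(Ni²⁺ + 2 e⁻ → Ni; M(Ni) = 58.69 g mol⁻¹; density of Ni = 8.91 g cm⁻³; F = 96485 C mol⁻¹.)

Q = I·t = 0.2190 × 1818.0 = 398.1 C; n(e⁻) = 0.004126 mol.
n(Ni) = n(e⁻)/2 = 0.002063 mol, so m = 0.002063 × 58.69 = 0.1211 g.
Volume = m/ρ = 0.1211 / 8.91 = 0.01359 cm³.
Thickness = V/A = 0.01359 / 269 = 5.05 × 10⁻⁵ cm = 0.505 μm.

0.505 μm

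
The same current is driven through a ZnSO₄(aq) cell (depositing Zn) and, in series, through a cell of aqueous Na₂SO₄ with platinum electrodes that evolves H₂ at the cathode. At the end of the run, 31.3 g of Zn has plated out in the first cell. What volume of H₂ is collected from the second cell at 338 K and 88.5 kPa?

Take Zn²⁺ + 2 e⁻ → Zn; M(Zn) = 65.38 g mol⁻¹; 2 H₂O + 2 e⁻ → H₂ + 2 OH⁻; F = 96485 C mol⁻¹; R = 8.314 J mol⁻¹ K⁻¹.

n(Zn) = 31.3 / 65.38 = 0.4787 mol, so n(e⁻) = 2 × 0.4787 = 0.9575 mol.
The cells are in series, so the same 0.9575 mol of electrons passes through the second cell.
2 H₂O + 2 e⁻ → H₂ + 2 OH⁻ — 2 mol e⁻ per mol H₂, so n(H₂) = 0.9575/2 = 0.4787 mol.
V = nRT/P = (0.4787 × 8.314 × 338) / (88.5 × 10³) = 0.0152 m³ = 15.2 L.

15.2 L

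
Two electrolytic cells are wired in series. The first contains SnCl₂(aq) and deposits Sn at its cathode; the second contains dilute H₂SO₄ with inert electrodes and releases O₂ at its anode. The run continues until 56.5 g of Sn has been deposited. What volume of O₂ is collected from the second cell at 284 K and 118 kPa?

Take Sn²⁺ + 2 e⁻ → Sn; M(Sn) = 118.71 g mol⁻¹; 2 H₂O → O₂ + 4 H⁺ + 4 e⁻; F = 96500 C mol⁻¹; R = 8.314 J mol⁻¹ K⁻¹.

n(Sn) = 56.5 / 118.71 = 0.4759 mol, so n(e⁻) = 2 × 0.4759 = 0.9519 mol.
The cells are in series, so the same 0.9519 mol of electrons passes through the second cell.
2 H₂O → O₂ + 4 H⁺ + 4 e⁻ — 4 mol e⁻ per mol O₂, so n(O₂) = 0.9519/4 = 0.2380 mol.
V = nRT/P = (0.2380 × 8.314 × 284) / (118 × 10³) = 0.00476 m³ = 4.76 L.

4.76 L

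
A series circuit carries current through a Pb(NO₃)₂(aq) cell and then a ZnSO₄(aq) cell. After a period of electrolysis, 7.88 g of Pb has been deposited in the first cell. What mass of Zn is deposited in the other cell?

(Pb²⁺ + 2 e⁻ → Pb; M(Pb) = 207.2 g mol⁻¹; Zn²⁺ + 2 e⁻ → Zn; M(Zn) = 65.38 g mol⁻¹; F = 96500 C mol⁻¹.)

2.49 g

n(Pb) = 7.88 / 207.2 = 0.03803 mol.
Since Pb²⁺ + 2 e⁻ → Pb, n(e⁻) passed = 2 × 0.03803 = 0.07606 mol.
Cells in series carry the same charge, so the same 0.07606 mol of electrons passes through cell 2.
Zn²⁺ + 2 e⁻ → Zn, so n(Zn) = 0.07606 / 2 = 0.03803 mol.
m(Zn) = 0.03803 × 65.38 = 2.49 g.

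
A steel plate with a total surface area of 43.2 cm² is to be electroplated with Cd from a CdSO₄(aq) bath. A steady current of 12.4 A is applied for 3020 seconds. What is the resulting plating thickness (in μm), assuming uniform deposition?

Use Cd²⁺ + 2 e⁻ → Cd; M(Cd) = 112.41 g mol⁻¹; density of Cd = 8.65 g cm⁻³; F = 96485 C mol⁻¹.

584 μm

Q = I·t = 12.40 × 3020.0 = 37450 C; n(e⁻) = 0.3881 mol.
n(Cd) = n(e⁻)/2 = 0.1941 mol, so m = 0.1941 × 112.41 = 21.81 g.
Volume = m/ρ = 21.81 / 8.65 = 2.522 cm³.
Thickness = V/A = 2.522 / 43.2 = 0.0584 cm = 584 μm.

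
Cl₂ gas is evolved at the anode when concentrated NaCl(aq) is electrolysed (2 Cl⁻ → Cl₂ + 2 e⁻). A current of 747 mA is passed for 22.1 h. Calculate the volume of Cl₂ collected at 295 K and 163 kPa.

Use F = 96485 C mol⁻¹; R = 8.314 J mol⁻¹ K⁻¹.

Q = I·t = 0.7470 A × 79560 s = 59430 C.
n(e⁻) = Q/F = 59430 / 96485 = 0.6160 mol.
2 electrons are transferred per Cl₂ molecule, so n(Cl₂) = 0.6160 / 2 = 0.3080 mol.
V = nRT/P = (0.3080 × 8.314 × 295) / (163 × 10³ Pa) = 0.00463 m³ = 4.63 L.

4.63 L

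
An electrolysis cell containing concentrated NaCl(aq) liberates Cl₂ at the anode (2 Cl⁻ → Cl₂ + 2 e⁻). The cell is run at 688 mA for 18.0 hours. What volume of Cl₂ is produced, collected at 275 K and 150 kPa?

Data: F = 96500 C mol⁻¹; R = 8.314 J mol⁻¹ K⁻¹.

Q = I·t = 0.6880 A × 64800 s = 44580 C.
n(e⁻) = Q/F = 44580 / 96500 = 0.4620 mol.
2 electrons are transferred per Cl₂ molecule, so n(Cl₂) = 0.4620 / 2 = 0.2310 mol.
V = nRT/P = (0.2310 × 8.314 × 275) / (150 × 10³ Pa) = 0.00352 m³ = 3.52 L.

3.52 L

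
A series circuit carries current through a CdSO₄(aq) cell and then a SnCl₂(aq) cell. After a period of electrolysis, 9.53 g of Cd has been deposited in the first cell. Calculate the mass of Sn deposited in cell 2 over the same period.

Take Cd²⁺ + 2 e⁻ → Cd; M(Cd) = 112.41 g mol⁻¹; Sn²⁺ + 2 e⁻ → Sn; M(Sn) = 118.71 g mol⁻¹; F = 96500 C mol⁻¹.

10.1 g

n(Cd) = 9.53 / 112.41 = 0.08478 mol.
Since Cd²⁺ + 2 e⁻ → Cd, n(e⁻) passed = 2 × 0.08478 = 0.1696 mol.
Cells in series carry the same charge, so the same 0.1696 mol of electrons passes through cell 2.
Sn²⁺ + 2 e⁻ → Sn, so n(Sn) = 0.1696 / 2 = 0.08478 mol.
m(Sn) = 0.08478 × 118.71 = 10.1 g.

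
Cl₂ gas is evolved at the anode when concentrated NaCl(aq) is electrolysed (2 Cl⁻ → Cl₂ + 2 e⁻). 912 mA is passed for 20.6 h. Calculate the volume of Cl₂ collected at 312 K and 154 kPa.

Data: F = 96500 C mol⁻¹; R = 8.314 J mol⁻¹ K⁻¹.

Q = I·t = 0.9120 A × 74160 s = 67630 C.
n(e⁻) = Q/F = 67630 / 96500 = 0.7009 mol.
2 electrons are transferred per Cl₂ molecule, so n(Cl₂) = 0.7009 / 2 = 0.3504 mol.
V = nRT/P = (0.3504 × 8.314 × 312) / (154 × 10³ Pa) = 0.00590 m³ = 5.90 L.

5.90 L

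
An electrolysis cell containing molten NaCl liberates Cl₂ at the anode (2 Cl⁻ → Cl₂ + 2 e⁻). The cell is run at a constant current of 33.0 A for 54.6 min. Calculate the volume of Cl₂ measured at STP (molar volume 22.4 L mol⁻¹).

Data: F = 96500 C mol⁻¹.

12.5 L

Q = I·t = 33.00 A × 3276.0 s = 108100 C.
n(e⁻) = Q/F = 108100 / 96500 = 1.120 mol.
2 electrons are transferred per Cl₂ molecule, so n(Cl₂) = 1.120 / 2 = 0.5601 mol.
V = n × V_m = 0.5601 × 22.4 = 12.5 L.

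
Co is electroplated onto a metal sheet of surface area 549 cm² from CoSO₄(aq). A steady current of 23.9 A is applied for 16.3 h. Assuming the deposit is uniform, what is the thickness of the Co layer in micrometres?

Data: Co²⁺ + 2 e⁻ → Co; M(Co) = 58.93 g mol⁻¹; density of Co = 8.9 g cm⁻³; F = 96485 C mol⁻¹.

877 μm

Q = I·t = 23.90 × 58680 = 1402000 C; n(e⁻) = 14.54 mol.
n(Co) = n(e⁻)/2 = 7.268 mol, so m = 7.268 × 58.93 = 428.3 g.
Volume = m/ρ = 428.3 / 8.9 = 48.12 cm³.
Thickness = V/A = 48.12 / 549 = 0.0877 cm = 877 μm.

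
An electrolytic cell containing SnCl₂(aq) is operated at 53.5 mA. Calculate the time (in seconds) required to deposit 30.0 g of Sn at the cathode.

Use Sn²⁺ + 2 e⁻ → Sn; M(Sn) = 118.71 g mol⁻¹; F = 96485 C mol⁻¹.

9.12 × 10⁵ s

n(Sn) = m/M = 30.0 / 118.71 = 0.2527 mol.
Each Sn atom requires 2 electrons, so n(e⁻) = 2 × 0.2527 = 0.5054 mol.
Q = n(e⁻)·F = 0.5054 × 96485 = 48770 C.
t = Q/I = 48770 / 0.05350 A = 911500 s.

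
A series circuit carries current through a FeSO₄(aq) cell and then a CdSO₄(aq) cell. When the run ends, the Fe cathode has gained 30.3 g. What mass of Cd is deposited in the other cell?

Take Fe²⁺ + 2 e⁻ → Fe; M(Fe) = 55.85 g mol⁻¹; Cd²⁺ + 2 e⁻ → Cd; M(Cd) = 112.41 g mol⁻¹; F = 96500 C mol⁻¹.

n(Fe) = 30.3 / 55.85 = 0.5425 mol.
Since Fe²⁺ + 2 e⁻ → Fe, n(e⁻) passed = 2 × 0.5425 = 1.085 mol.
Cells in series carry the same charge, so the same 1.085 mol of electrons passes through cell 2.
Cd²⁺ + 2 e⁻ → Cd, so n(Cd) = 1.085 / 2 = 0.5425 mol.
m(Cd) = 0.5425 × 112.41 = 61.0 g.

61.0 g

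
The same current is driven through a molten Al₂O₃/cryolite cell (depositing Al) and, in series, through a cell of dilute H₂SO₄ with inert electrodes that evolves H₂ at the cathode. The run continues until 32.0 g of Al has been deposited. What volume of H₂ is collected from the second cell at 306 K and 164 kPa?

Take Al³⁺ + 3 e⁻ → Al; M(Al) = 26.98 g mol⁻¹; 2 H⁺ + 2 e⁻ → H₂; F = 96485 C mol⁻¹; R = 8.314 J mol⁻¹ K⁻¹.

n(Al) = 32.0 / 26.98 = 1.186 mol, so n(e⁻) = 3 × 1.186 = 3.558 mol.
The cells are in series, so the same 3.558 mol of electrons passes through the second cell.
2 H⁺ + 2 e⁻ → H₂ — 2 mol e⁻ per mol H₂, so n(H₂) = 3.558/2 = 1.779 mol.
V = nRT/P = (1.779 × 8.314 × 306) / (164 × 10³) = 0.0276 m³ = 27.6 L.

27.6 L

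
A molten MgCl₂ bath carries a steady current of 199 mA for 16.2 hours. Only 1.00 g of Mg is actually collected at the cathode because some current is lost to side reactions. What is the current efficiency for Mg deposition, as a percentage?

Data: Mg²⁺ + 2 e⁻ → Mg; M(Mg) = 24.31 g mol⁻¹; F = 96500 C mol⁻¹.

Q = I·t = 0.1990 × 58320 = 11610 C; n(e⁻) = 11610/96500 = 0.1203 mol.
Theoretical n(Mg) = n(e⁻)/2 = 0.06013 mol, i.e. m_theo = 0.06013 × 24.31 = 1.462 g.
Efficiency = m_actual / m_theo = 1.00 / 1.462 = 68.4 %.

68.4 %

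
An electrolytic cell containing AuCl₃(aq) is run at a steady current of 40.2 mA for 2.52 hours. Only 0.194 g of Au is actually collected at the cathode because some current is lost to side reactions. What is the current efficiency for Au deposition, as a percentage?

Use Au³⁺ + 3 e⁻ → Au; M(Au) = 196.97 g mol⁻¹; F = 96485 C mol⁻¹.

Q = I·t = 0.04020 × 9072.0 = 364.7 C; n(e⁻) = 364.7/96485 = 0.003780 mol.
Theoretical n(Au) = n(e⁻)/3 = 0.001260 mol, i.e. m_theo = 0.001260 × 196.97 = 0.2482 g.
Efficiency = m_actual / m_theo = 0.194 / 0.2482 = 78.2 %.

78.2 %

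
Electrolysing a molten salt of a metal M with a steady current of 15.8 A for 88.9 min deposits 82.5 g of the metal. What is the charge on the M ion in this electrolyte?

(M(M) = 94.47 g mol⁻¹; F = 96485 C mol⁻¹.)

+1

Q = I·t = 15.80 A × 5334.0 s = 84280 C, so n(e⁻) = 84280/96485 = 0.8735 mol.
n(M) deposited = 82.5 / 94.47 = 0.8733 mol.
Electrons per atom = n(e⁻)/n(M) = 0.8735 / 0.8733 = 1.00 ≈ 1, so the ion is M⁺.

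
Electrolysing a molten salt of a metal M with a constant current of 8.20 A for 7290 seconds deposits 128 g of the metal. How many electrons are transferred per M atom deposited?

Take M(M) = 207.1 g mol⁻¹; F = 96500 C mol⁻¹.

1

Q = I·t = 8.200 A × 7290.0 s = 59780 C, so n(e⁻) = 59780/96500 = 0.6195 mol.
n(M) deposited = 128 / 207.1 = 0.6181 mol.
Electrons per atom = n(e⁻)/n(M) = 0.6195 / 0.6181 = 1.00 ≈ 1, so the ion is M⁺.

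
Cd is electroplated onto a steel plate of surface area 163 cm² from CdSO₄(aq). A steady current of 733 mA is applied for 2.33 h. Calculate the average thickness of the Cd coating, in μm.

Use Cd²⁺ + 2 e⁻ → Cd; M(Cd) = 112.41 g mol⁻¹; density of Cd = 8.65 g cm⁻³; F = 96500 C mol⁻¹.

Q = I·t = 0.7330 × 8388.0 = 6148 C; n(e⁻) = 0.06371 mol.
n(Cd) = n(e⁻)/2 = 0.03186 mol, so m = 0.03186 × 112.41 = 3.581 g.
Volume = m/ρ = 3.581 / 8.65 = 0.4140 cm³.
Thickness = V/A = 0.4140 / 163 = 0.00254 cm = 25.4 μm.

25.4 μm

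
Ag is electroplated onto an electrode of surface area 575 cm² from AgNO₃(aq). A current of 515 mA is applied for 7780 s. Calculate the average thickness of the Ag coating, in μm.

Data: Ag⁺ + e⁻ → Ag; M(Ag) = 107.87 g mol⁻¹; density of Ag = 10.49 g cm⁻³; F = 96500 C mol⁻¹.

Q = I·t = 0.5150 × 7780.0 = 4007 C; n(e⁻) = 0.04152 mol.
n(Ag) = n(e⁻)/1 = 0.04152 mol, so m = 0.04152 × 107.87 = 4.479 g.
Volume = m/ρ = 4.479 / 10.49 = 0.4270 cm³.
Thickness = V/A = 0.4270 / 575 = 7.43 × 10⁻⁴ cm = 7.43 μm.

7.43 μm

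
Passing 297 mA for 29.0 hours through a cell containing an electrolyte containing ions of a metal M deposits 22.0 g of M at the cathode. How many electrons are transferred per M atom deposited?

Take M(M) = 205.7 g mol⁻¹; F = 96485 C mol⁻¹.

3

Q = I·t = 0.2970 A × 104400 s = 31010 C, so n(e⁻) = 31010/96485 = 0.3214 mol.
n(M) deposited = 22.0 / 205.7 = 0.1070 mol.
Electrons per atom = n(e⁻)/n(M) = 0.3214 / 0.1070 = 3.00 ≈ 3, so the ion is M³⁺.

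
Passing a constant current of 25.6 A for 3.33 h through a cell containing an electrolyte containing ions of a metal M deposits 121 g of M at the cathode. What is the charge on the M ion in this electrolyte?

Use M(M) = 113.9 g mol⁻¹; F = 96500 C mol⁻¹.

+3

Q = I·t = 25.60 A × 11988 s = 306900 C, so n(e⁻) = 306900/96500 = 3.180 mol.
n(M) deposited = 121 / 113.9 = 1.062 mol.
Electrons per atom = n(e⁻)/n(M) = 3.180 / 1.062 = 2.99 ≈ 3, so the ion is M³⁺.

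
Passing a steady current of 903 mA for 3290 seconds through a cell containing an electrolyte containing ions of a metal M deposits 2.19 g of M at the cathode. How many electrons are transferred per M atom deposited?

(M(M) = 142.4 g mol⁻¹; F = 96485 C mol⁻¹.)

2

Q = I·t = 0.9030 A × 3290.0 s = 2971 C, so n(e⁻) = 2971/96485 = 0.03079 mol.
n(M) deposited = 2.19 / 142.4 = 0.01538 mol.
Electrons per atom = n(e⁻)/n(M) = 0.03079 / 0.01538 = 2.00 ≈ 2, so the ion is M²⁺.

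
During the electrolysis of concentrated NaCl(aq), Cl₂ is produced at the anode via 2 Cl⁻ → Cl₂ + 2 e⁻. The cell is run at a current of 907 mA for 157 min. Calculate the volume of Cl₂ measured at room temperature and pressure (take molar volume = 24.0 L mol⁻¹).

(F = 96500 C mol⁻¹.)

Q = I·t = 0.9070 A × 9420.0 s = 8544 C.
n(e⁻) = Q/F = 8544 / 96500 = 0.08854 mol.
2 electrons are transferred per Cl₂ molecule, so n(Cl₂) = 0.08854 / 2 = 0.04427 mol.
V = n × V_m = 0.04427 × 24.0 = 1.06 L.

1.06 L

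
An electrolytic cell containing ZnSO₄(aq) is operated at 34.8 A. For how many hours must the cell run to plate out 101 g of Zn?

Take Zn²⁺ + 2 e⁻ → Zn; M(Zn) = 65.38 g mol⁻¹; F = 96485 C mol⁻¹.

n(Zn) = m/M = 101 / 65.38 = 1.545 mol.
Each Zn atom requires 2 electrons, so n(e⁻) = 2 × 1.545 = 3.090 mol.
Q = n(e⁻)·F = 3.090 × 96485 = 298100 C.
t = Q/I = 298100 / 34.80 A = 8566 s = 2.38 h.

2.38 h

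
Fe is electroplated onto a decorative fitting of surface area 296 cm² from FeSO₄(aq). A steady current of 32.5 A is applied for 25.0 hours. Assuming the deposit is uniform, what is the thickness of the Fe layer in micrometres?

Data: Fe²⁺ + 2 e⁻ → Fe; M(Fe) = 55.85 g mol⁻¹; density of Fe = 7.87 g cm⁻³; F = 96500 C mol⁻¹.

3630 μm

Q = I·t = 32.50 × 90000 = 2925000 C; n(e⁻) = 30.31 mol.
n(Fe) = n(e⁻)/2 = 15.16 mol, so m = 15.16 × 55.85 = 846.4 g.
Volume = m/ρ = 846.4 / 7.87 = 107.6 cm³.
Thickness = V/A = 107.6 / 296 = 0.363 cm = 3630 μm.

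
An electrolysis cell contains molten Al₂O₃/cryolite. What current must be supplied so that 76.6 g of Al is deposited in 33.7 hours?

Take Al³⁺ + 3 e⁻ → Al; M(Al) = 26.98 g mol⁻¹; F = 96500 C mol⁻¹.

6.77 A

n(Al) = 76.6 / 26.98 = 2.839 mol.
n(e⁻) = 3 × 2.839 = 8.517 mol.
Q = n(e⁻)·F = 8.517 × 96500 = 821900 C.
I = Q/t = 821900 / 121320 s = 6.77 A.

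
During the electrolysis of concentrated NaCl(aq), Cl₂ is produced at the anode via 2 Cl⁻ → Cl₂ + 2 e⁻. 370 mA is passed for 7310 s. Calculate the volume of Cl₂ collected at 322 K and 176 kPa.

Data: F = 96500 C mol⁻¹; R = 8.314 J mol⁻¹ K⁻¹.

0.213 L

Q = I·t = 0.3700 A × 7310.0 s = 2705 C.
n(e⁻) = Q/F = 2705 / 96500 = 0.02803 mol.
2 electrons are transferred per Cl₂ molecule, so n(Cl₂) = 0.02803 / 2 = 0.01401 mol.
V = nRT/P = (0.01401 × 8.314 × 322) / (176 × 10³ Pa) = 2.13 × 10⁻⁴ m³ = 0.213 L.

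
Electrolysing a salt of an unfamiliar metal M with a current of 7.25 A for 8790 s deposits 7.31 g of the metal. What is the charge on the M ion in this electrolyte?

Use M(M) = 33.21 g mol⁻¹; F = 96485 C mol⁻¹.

+3

Q = I·t = 7.250 A × 8790.0 s = 63730 C, so n(e⁻) = 63730/96485 = 0.6605 mol.
n(M) deposited = 7.31 / 33.21 = 0.2201 mol.
Electrons per atom = n(e⁻)/n(M) = 0.6605 / 0.2201 = 3.00 ≈ 3, so the ion is M³⁺.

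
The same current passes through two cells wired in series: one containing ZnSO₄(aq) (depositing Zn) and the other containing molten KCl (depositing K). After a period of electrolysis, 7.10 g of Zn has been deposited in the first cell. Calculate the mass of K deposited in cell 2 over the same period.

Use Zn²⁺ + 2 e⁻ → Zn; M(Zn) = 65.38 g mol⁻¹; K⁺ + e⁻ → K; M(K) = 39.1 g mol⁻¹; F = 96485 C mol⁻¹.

8.49 g

n(Zn) = 7.10 / 65.38 = 0.1086 mol.
Since Zn²⁺ + 2 e⁻ → Zn, n(e⁻) passed = 2 × 0.1086 = 0.2172 mol.
Cells in series carry the same charge, so the same 0.2172 mol of electrons passes through cell 2.
K⁺ + e⁻ → K, so n(K) = 0.2172 / 1 = 0.2172 mol.
m(K) = 0.2172 × 39.1 = 8.49 g.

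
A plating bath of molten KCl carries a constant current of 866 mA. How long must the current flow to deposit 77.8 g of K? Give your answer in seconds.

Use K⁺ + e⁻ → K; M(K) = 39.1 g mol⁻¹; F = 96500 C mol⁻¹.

n(K) = m/M = 77.8 / 39.1 = 1.990 mol.
Each K atom requires 1 electron, so n(e⁻) = 1 × 1.990 = 1.990 mol.
Q = n(e⁻)·F = 1.990 × 96500 = 192000 C.
t = Q/I = 192000 / 0.8660 A = 221700 s.

2.22 × 10⁵ s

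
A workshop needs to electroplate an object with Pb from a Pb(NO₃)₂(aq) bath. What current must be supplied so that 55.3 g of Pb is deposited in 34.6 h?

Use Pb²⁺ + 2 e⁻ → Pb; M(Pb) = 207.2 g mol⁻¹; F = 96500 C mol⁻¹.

n(Pb) = 55.3 / 207.2 = 0.2669 mol.
n(e⁻) = 2 × 0.2669 = 0.5338 mol.
Q = n(e⁻)·F = 0.5338 × 96500 = 51510 C.
I = Q/t = 51510 / 124560 s = 0.414 A.

0.414 A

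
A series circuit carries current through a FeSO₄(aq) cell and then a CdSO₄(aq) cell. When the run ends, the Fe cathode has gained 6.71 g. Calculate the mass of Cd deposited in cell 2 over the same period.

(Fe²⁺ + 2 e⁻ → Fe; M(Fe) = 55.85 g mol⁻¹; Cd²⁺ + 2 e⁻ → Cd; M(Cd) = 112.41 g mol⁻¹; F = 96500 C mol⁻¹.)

n(Fe) = 6.71 / 55.85 = 0.1201 mol.
Since Fe²⁺ + 2 e⁻ → Fe, n(e⁻) passed = 2 × 0.1201 = 0.2403 mol.
Cells in series carry the same charge, so the same 0.2403 mol of electrons passes through cell 2.
Cd²⁺ + 2 e⁻ → Cd, so n(Cd) = 0.2403 / 2 = 0.1201 mol.
m(Cd) = 0.1201 × 112.41 = 13.5 g.

13.5 g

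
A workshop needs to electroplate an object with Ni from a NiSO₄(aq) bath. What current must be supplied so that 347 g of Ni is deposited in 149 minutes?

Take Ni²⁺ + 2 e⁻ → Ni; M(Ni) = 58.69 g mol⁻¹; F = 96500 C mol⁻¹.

128 A

n(Ni) = 347 / 58.69 = 5.912 mol.
n(e⁻) = 2 × 5.912 = 11.82 mol.
Q = n(e⁻)·F = 11.82 × 96500 = 1141000 C.
I = Q/t = 1141000 / 8940.0 s = 128 A.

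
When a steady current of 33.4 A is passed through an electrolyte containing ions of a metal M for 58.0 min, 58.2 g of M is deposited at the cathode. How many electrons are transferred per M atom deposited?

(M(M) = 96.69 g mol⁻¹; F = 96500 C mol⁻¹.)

Q = I·t = 33.40 A × 3480.0 s = 116200 C, so n(e⁻) = 116200/96500 = 1.204 mol.
n(M) deposited = 58.2 / 96.69 = 0.6019 mol.
Electrons per atom = n(e⁻)/n(M) = 1.204 / 0.6019 = 2.00 ≈ 2, so the ion is M²⁺.

2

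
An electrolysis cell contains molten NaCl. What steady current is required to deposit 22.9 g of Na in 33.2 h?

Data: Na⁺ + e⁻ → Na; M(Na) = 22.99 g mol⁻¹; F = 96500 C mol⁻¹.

n(Na) = 22.9 / 22.99 = 0.9961 mol.
n(e⁻) = 1 × 0.9961 = 0.9961 mol.
Q = n(e⁻)·F = 0.9961 × 96500 = 96120 C.
I = Q/t = 96120 / 119520 s = 0.804 A.

0.804 A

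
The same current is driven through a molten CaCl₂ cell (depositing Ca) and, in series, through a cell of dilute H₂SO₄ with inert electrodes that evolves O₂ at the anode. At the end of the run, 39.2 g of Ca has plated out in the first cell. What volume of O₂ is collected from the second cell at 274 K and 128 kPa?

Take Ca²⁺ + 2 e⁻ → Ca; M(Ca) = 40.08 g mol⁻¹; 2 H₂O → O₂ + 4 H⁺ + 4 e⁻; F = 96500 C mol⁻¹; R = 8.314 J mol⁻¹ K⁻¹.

8.70 L

n(Ca) = 39.2 / 40.08 = 0.9780 mol, so n(e⁻) = 2 × 0.9780 = 1.956 mol.
The cells are in series, so the same 1.956 mol of electrons passes through the second cell.
2 H₂O → O₂ + 4 H⁺ + 4 e⁻ — 4 mol e⁻ per mol O₂, so n(O₂) = 1.956/4 = 0.4890 mol.
V = nRT/P = (0.4890 × 8.314 × 274) / (128 × 10³) = 0.00870 m³ = 8.70 L.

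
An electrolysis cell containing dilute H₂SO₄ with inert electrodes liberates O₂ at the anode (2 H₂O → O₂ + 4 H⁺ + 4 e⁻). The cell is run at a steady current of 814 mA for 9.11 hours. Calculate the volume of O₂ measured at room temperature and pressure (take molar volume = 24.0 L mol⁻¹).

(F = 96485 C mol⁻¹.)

Q = I·t = 0.8140 A × 32796 s = 26700 C.
n(e⁻) = Q/F = 26700 / 96485 = 0.2767 mol.
4 electrons are transferred per O₂ molecule, so n(O₂) = 0.2767 / 4 = 0.06917 mol.
V = n × V_m = 0.06917 × 24.0 = 1.66 L.

1.66 L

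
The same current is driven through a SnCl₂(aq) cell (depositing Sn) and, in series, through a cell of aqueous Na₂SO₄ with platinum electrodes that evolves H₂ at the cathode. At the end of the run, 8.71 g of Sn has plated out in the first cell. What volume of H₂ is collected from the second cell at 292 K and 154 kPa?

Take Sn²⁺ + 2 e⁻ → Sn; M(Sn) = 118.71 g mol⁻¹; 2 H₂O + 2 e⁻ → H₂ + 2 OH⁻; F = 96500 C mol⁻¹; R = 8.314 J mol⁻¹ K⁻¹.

1.16 L

n(Sn) = 8.71 / 118.71 = 0.07337 mol, so n(e⁻) = 2 × 0.07337 = 0.1467 mol.
The cells are in series, so the same 0.1467 mol of electrons passes through the second cell.
2 H₂O + 2 e⁻ → H₂ + 2 OH⁻ — 2 mol e⁻ per mol H₂, so n(H₂) = 0.1467/2 = 0.07337 mol.
V = nRT/P = (0.07337 × 8.314 × 292) / (154 × 10³) = 0.00116 m³ = 1.16 L.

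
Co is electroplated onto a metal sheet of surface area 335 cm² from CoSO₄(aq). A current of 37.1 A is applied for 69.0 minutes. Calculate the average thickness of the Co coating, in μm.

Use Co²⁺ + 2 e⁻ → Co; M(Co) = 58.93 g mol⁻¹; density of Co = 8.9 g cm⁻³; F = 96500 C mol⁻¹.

Q = I·t = 37.10 × 4140.0 = 153600 C; n(e⁻) = 1.592 mol.
n(Co) = n(e⁻)/2 = 0.7958 mol, so m = 0.7958 × 58.93 = 46.90 g.
Volume = m/ρ = 46.90 / 8.9 = 5.269 cm³.
Thickness = V/A = 5.269 / 335 = 0.0157 cm = 157 μm.

157 μm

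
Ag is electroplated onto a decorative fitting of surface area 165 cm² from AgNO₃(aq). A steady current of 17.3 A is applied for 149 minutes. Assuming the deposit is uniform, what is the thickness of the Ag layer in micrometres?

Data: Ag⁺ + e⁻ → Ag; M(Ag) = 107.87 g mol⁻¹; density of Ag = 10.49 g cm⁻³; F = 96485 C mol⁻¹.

999 μm

Q = I·t = 17.30 × 8940.0 = 154700 C; n(e⁻) = 1.603 mol.
n(Ag) = n(e⁻)/1 = 1.603 mol, so m = 1.603 × 107.87 = 172.9 g.
Volume = m/ρ = 172.9 / 10.49 = 16.48 cm³.
Thickness = V/A = 16.48 / 165 = 0.0999 cm = 999 μm.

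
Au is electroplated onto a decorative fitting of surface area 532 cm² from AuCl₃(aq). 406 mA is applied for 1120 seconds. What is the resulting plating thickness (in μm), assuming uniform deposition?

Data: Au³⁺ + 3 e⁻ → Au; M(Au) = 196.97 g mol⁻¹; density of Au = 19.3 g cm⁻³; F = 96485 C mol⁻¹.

Q = I·t = 0.4060 × 1120.0 = 454.7 C; n(e⁻) = 0.004713 mol.
n(Au) = n(e⁻)/3 = 0.001571 mol, so m = 0.001571 × 196.97 = 0.3094 g.
Volume = m/ρ = 0.3094 / 19.3 = 0.01603 cm³.
Thickness = V/A = 0.01603 / 532 = 3.01 × 10⁻⁵ cm = 0.301 μm.

0.301 μm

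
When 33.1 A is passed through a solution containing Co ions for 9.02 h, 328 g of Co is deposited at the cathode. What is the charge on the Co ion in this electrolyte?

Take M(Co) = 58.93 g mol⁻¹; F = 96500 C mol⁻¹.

Q = I·t = 33.10 A × 32472 s = 1075000 C, so n(e⁻) = 1075000/96500 = 11.14 mol.
n(Co) deposited = 328 / 58.93 = 5.566 mol.
Electrons per atom = n(e⁻)/n(Co) = 11.14 / 5.566 = 2.00 ≈ 2, so the ion is Co²⁺.

+2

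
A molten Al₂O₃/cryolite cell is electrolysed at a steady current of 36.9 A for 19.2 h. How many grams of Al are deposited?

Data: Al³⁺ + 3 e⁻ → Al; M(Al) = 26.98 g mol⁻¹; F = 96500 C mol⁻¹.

Q = I·t = 36.90 A × 69120 s = 2551000 C.
n(e⁻) = Q/F = 2551000 / 96500 = 26.43 mol.
Al³⁺ + 3 e⁻ → Al, so n(Al) = n(e⁻)/3 = 8.810 mol.
m = n·M = 8.810 × 26.98 = 238 g.

238 g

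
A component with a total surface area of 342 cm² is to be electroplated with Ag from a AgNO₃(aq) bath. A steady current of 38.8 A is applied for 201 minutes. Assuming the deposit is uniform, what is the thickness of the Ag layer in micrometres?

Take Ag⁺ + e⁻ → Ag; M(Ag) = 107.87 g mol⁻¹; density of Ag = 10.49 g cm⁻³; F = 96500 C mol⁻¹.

Q = I·t = 38.80 × 12060 = 467900 C; n(e⁻) = 4.849 mol.
n(Ag) = n(e⁻)/1 = 4.849 mol, so m = 4.849 × 107.87 = 523.1 g.
Volume = m/ρ = 523.1 / 10.49 = 49.86 cm³.
Thickness = V/A = 49.86 / 342 = 0.146 cm = 1460 μm.

1460 μm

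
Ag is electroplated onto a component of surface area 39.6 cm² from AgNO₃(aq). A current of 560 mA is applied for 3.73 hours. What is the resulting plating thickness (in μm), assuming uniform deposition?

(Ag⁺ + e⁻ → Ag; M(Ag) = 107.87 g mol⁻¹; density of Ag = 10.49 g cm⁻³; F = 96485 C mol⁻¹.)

202 μm

Q = I·t = 0.5600 × 13428 = 7520 C; n(e⁻) = 0.07794 mol.
n(Ag) = n(e⁻)/1 = 0.07794 mol, so m = 0.07794 × 107.87 = 8.407 g.
Volume = m/ρ = 8.407 / 10.49 = 0.8014 cm³.
Thickness = V/A = 0.8014 / 39.6 = 0.0202 cm = 202 μm.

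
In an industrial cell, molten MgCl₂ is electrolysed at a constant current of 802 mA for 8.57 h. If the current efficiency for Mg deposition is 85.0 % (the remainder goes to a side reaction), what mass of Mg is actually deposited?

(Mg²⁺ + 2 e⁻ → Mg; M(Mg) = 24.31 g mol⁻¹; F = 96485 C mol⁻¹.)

Q = I·t = 0.8020 × 30852 = 24740 C.
n(e⁻) = 24740/96485 = 0.2564 mol; theoretically n(Mg) = 0.2564/2 = 0.1282 mol, m_theo = 3.117 g.
At 85.0 % efficiency, m_actual = 0.850 × 3.117 = 2.65 g.

2.65 g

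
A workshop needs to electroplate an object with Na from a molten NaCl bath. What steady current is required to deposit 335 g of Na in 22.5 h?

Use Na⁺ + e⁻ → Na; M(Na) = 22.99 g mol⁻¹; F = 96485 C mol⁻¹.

17.4 A

n(Na) = 335 / 22.99 = 14.57 mol.
n(e⁻) = 1 × 14.57 = 14.57 mol.
Q = n(e⁻)·F = 14.57 × 96485 = 1406000 C.
I = Q/t = 1406000 / 81000 s = 17.4 A.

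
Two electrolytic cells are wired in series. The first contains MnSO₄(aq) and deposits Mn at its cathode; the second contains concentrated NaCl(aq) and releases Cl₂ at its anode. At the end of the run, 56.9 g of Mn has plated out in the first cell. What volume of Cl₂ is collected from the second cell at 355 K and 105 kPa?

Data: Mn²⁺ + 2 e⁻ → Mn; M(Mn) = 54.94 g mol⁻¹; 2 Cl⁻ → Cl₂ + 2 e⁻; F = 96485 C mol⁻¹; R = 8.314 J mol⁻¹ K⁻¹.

n(Mn) = 56.9 / 54.94 = 1.036 mol, so n(e⁻) = 2 × 1.036 = 2.071 mol.
The cells are in series, so the same 2.071 mol of electrons passes through the second cell.
2 Cl⁻ → Cl₂ + 2 e⁻ — 2 mol e⁻ per mol Cl₂, so n(Cl₂) = 2.071/2 = 1.036 mol.
V = nRT/P = (1.036 × 8.314 × 355) / (105 × 10³) = 0.0291 m³ = 29.1 L.

29.1 L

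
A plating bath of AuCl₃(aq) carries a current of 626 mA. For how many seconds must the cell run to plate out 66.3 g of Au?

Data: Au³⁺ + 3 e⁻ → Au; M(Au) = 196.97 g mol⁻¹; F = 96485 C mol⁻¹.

n(Au) = m/M = 66.3 / 196.97 = 0.3366 mol.
Each Au atom requires 3 electrons, so n(e⁻) = 3 × 0.3366 = 1.010 mol.
Q = n(e⁻)·F = 1.010 × 96485 = 97430 C.
t = Q/I = 97430 / 0.6260 A = 155600 s.

1.56 × 10⁵ s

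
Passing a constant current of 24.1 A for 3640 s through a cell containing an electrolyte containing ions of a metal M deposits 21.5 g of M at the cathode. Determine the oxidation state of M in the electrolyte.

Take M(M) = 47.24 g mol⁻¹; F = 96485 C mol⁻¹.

Q = I·t = 24.10 A × 3640.0 s = 87720 C, so n(e⁻) = 87720/96485 = 0.9092 mol.
n(M) deposited = 21.5 / 47.24 = 0.4551 mol.
Electrons per atom = n(e⁻)/n(M) = 0.9092 / 0.4551 = 2.00 ≈ 2, so the ion is M²⁺.

+2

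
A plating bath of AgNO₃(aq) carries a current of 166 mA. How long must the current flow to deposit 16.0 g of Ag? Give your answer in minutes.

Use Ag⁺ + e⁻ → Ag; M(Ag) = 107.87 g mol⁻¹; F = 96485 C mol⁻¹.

1440 min

n(Ag) = m/M = 16.0 / 107.87 = 0.1483 mol.
Each Ag atom requires 1 electron, so n(e⁻) = 1 × 0.1483 = 0.1483 mol.
Q = n(e⁻)·F = 0.1483 × 96485 = 14310 C.
t = Q/I = 14310 / 0.1660 A = 86210 s = 1440 min.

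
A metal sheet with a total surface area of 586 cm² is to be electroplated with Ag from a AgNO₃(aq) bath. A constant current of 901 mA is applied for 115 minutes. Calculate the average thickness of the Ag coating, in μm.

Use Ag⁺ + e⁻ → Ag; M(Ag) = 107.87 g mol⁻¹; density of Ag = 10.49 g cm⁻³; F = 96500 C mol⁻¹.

11.3 μm

Q = I·t = 0.9010 × 6900.0 = 6217 C; n(e⁻) = 0.06442 mol.
n(Ag) = n(e⁻)/1 = 0.06442 mol, so m = 0.06442 × 107.87 = 6.949 g.
Volume = m/ρ = 6.949 / 10.49 = 0.6625 cm³.
Thickness = V/A = 0.6625 / 586 = 0.00113 cm = 11.3 μm.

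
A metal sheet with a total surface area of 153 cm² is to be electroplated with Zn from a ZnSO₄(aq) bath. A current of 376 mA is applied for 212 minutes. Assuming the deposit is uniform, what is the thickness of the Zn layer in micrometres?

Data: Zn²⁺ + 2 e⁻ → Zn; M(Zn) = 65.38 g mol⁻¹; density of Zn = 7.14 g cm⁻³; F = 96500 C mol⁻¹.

Q = I·t = 0.3760 × 12720 = 4783 C; n(e⁻) = 0.04956 mol.
n(Zn) = n(e⁻)/2 = 0.02478 mol, so m = 0.02478 × 65.38 = 1.620 g.
Volume = m/ρ = 1.620 / 7.14 = 0.2269 cm³.
Thickness = V/A = 0.2269 / 153 = 0.00148 cm = 14.8 μm.

14.8 μm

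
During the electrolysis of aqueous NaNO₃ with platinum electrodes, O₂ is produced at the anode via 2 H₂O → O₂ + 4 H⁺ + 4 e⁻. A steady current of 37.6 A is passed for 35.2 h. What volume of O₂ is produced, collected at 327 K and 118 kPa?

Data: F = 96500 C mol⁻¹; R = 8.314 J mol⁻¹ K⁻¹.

284 L

Q = I·t = 37.60 A × 126720 s = 4765000 C.
n(e⁻) = Q/F = 4765000 / 96500 = 49.37 mol.
4 electrons are transferred per O₂ molecule, so n(O₂) = 49.37 / 4 = 12.34 mol.
V = nRT/P = (12.34 × 8.314 × 327) / (118 × 10³ Pa) = 0.284 m³ = 284 L.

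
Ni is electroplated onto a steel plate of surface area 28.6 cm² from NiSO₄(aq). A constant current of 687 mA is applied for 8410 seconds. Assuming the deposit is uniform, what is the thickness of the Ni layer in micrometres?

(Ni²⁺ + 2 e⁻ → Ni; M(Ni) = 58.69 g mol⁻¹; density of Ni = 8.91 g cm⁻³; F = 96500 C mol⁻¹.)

Q = I·t = 0.6870 × 8410.0 = 5778 C; n(e⁻) = 0.05987 mol.
n(Ni) = n(e⁻)/2 = 0.02994 mol, so m = 0.02994 × 58.69 = 1.757 g.
Volume = m/ρ = 1.757 / 8.91 = 0.1972 cm³.
Thickness = V/A = 0.1972 / 28.6 = 0.00689 cm = 68.9 μm.

68.9 μm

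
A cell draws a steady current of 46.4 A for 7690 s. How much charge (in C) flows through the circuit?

Q = I·t = 46.40 A × 7690.0 s = 3.57 × 10⁵ C.

3.57 × 10⁵ C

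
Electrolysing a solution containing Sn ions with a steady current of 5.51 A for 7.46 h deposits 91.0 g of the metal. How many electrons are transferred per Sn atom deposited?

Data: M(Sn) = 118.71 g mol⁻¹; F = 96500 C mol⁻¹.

Q = I·t = 5.510 A × 26856 s = 148000 C, so n(e⁻) = 148000/96500 = 1.533 mol.
n(Sn) deposited = 91.0 / 118.71 = 0.7666 mol.
Electrons per atom = n(e⁻)/n(Sn) = 1.533 / 0.7666 = 2.00 ≈ 2, so the ion is Sn²⁺.

2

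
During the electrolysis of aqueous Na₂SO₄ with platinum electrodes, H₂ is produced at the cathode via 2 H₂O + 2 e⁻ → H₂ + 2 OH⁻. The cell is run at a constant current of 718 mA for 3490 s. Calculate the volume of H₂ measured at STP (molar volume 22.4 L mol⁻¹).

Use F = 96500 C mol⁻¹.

Q = I·t = 0.7180 A × 3490.0 s = 2506 C.
n(e⁻) = Q/F = 2506 / 96500 = 0.02597 mol.
2 electrons are transferred per H₂ molecule, so n(H₂) = 0.02597 / 2 = 0.01298 mol.
V = n × V_m = 0.01298 × 22.4 = 0.291 L.

0.291 L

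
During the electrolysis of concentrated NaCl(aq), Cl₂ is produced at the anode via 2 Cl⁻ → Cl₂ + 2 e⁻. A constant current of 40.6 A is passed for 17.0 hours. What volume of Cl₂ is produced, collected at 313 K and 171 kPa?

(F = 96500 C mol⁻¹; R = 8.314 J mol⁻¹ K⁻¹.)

196 L

Q = I·t = 40.60 A × 61200 s = 2485000 C.
n(e⁻) = Q/F = 2485000 / 96500 = 25.75 mol.
2 electrons are transferred per Cl₂ molecule, so n(Cl₂) = 25.75 / 2 = 12.87 mol.
V = nRT/P = (12.87 × 8.314 × 313) / (171 × 10³ Pa) = 0.196 m³ = 196 L.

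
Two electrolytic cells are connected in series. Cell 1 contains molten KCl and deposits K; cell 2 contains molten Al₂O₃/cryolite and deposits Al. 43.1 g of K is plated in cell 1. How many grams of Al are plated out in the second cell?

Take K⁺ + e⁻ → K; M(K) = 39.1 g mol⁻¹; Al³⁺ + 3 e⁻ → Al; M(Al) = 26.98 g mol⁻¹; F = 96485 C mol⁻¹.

n(K) = 43.1 / 39.1 = 1.102 mol.
Since K⁺ + e⁻ → K, n(e⁻) passed = 1 × 1.102 = 1.102 mol.
Cells in series carry the same charge, so the same 1.102 mol of electrons passes through cell 2.
Al³⁺ + 3 e⁻ → Al, so n(Al) = 1.102 / 3 = 0.3674 mol.
m(Al) = 0.3674 × 26.98 = 9.91 g.

9.91 g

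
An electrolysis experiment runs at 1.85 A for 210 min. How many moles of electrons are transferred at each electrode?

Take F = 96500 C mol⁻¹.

0.242 mol

Q = I·t = 1.850 A × 12600 s = 23310 C.
n(e⁻) = Q/F = 23310 / 96500 = 0.242 mol.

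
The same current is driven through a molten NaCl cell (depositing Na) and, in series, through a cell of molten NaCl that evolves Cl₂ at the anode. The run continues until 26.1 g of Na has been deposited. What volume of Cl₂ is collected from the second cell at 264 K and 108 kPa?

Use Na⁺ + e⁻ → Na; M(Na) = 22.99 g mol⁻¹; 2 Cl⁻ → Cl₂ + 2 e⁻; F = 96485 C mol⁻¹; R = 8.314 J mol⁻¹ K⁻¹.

n(Na) = 26.1 / 22.99 = 1.135 mol, so n(e⁻) = 1 × 1.135 = 1.135 mol.
The cells are in series, so the same 1.135 mol of electrons passes through the second cell.
2 Cl⁻ → Cl₂ + 2 e⁻ — 2 mol e⁻ per mol Cl₂, so n(Cl₂) = 1.135/2 = 0.5676 mol.
V = nRT/P = (0.5676 × 8.314 × 264) / (108 × 10³) = 0.0115 m³ = 11.5 L.

11.5 L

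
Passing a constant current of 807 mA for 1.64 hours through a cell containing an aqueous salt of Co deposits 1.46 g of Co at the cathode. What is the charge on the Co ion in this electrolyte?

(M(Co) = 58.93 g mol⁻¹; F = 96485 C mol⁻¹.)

Q = I·t = 0.8070 A × 5904.0 s = 4765 C, so n(e⁻) = 4765/96485 = 0.04938 mol.
n(Co) deposited = 1.46 / 58.93 = 0.02478 mol.
Electrons per atom = n(e⁻)/n(Co) = 0.04938 / 0.02478 = 1.99 ≈ 2, so the ion is Co²⁺.

+2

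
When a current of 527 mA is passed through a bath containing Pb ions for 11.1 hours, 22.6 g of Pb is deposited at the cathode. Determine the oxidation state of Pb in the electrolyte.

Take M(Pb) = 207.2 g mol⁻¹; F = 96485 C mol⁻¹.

+2

Q = I·t = 0.5270 A × 39960 s = 21060 C, so n(e⁻) = 21060/96485 = 0.2183 mol.
n(Pb) deposited = 22.6 / 207.2 = 0.1091 mol.
Electrons per atom = n(e⁻)/n(Pb) = 0.2183 / 0.1091 = 2.00 ≈ 2, so the ion is Pb²⁺.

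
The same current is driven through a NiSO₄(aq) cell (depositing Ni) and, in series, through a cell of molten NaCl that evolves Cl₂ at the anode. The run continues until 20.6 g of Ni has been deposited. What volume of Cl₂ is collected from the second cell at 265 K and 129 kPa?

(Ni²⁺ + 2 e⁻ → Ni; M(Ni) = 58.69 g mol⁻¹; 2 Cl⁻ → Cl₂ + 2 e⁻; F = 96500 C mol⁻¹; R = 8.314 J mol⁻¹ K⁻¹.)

5.99 L

n(Ni) = 20.6 / 58.69 = 0.3510 mol, so n(e⁻) = 2 × 0.3510 = 0.7020 mol.
The cells are in series, so the same 0.7020 mol of electrons passes through the second cell.
2 Cl⁻ → Cl₂ + 2 e⁻ — 2 mol e⁻ per mol Cl₂, so n(Cl₂) = 0.7020/2 = 0.3510 mol.
V = nRT/P = (0.3510 × 8.314 × 265) / (129 × 10³) = 0.00599 m³ = 5.99 L.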